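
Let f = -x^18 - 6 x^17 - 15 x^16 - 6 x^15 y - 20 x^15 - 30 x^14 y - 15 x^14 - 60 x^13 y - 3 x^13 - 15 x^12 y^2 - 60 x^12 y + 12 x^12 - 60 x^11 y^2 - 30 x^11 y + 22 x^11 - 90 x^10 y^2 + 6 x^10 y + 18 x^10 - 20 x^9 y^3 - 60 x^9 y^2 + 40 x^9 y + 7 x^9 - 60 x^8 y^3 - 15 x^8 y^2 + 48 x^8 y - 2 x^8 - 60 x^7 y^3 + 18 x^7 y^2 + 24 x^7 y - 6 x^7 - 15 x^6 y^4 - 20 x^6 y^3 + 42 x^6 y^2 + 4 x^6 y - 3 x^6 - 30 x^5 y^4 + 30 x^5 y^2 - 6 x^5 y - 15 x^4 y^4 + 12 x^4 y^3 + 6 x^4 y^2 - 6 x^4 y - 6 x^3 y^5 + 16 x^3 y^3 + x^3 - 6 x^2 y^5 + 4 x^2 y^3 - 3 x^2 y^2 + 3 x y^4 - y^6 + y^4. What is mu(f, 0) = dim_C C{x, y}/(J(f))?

6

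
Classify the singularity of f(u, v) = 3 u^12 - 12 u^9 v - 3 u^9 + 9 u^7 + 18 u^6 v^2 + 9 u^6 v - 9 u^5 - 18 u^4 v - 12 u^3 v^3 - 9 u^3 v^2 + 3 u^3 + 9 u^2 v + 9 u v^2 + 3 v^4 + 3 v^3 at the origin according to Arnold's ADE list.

The Hessian of f at 0 is [[0, 0], [0, 0]] with rank 0, so corank 2. A Groebner basis of the Jacobian ideal J(f) in C{u,v} is {v^3, u^2 + 2*u*v + v^2}; counting standard monomials gives mu = 6. Corank 2; j^3 = 3*(u + v)^3 is a perfect cube, so E-series; the 4-jet and mu = 6 give E_6.

E6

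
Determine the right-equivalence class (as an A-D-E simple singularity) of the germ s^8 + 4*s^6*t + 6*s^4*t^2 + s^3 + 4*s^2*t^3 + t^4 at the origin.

E_{6}

The Hessian of f at 0 has rank 0. Corank 2; j^3 = s^3 is a perfect cube, so E-series; the 4-jet and mu = 6 give E_6.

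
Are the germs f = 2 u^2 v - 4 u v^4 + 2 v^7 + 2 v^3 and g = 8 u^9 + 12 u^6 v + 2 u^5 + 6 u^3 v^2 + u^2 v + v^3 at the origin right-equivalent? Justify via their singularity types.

Yes.

The Hessian of f at 0 has rank 0. Corank 2; j^3 = 2*v*(u^2 + v^2) splits into three distinct lines over C (the quadratic factor has nonzero discriminant), so D_4. The Hessian of g at 0 has rank 0. Corank 2; j^3 = v*(u^2 + v^2) splits into three distinct lines over C (the quadratic factor has nonzero discriminant), so D_4. Both have type D_4, hence right-equivalent.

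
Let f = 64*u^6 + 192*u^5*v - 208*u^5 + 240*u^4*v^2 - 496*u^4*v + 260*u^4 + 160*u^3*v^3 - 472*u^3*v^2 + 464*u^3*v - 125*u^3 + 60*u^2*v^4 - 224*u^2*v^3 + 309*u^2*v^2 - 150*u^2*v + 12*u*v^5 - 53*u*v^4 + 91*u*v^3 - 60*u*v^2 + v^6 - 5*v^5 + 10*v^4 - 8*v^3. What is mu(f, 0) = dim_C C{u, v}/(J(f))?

7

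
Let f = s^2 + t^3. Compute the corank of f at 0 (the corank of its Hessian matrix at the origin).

The Hessian at 0 is [[2, 0], [0, 0]] of rank 1; hence corank 1.

1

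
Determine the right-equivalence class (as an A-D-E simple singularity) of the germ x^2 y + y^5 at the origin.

The Hessian of f at 0 has rank 0. Corank 2; j^3 = x^2*y has shape L^2 M (L != M), so D-series; mu = 6 gives D_6.

D6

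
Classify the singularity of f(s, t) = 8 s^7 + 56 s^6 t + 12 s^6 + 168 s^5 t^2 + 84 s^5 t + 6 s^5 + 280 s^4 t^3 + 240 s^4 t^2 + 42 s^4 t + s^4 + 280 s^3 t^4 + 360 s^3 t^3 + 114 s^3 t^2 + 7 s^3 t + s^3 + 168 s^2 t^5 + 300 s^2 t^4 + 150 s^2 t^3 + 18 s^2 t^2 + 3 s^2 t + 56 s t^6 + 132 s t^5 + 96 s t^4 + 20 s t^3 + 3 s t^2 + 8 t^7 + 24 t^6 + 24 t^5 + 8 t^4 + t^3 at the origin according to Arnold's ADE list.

E_{7}

The Hessian of f at 0 has rank 0. Corank 2; j^3 = (s + t)^3 is a perfect cube, so E-series; the 4-jet and mu = 7 give E_7.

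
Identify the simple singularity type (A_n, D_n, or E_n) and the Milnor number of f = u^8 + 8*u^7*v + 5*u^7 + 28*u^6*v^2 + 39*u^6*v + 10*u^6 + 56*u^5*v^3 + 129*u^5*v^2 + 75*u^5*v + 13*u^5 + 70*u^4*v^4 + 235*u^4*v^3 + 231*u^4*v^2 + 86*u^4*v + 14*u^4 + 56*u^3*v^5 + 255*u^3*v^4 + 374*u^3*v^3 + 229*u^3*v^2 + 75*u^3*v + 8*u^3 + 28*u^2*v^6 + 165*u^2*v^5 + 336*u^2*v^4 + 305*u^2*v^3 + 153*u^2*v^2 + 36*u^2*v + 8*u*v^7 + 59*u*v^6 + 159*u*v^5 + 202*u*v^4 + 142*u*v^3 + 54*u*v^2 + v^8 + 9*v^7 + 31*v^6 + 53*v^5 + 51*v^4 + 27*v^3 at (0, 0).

Type E_{7}, Milnor number mu = 7.

The Hessian of f at 0 is [[0, 0], [0, 0]] with rank 0, so corank 2. A Groebner basis of the Jacobian ideal J(f) in C{u,v} is {768*u^2/11 + 2304*u*v/11 + v^4 + 8*v^3/11 + 1728*v^2/11, u^3 - 36*u^2 - 108*u*v + 3*v^3 - 81*v^2, u^2*v + 184*u^2/11 + 552*u*v/11 - 137*v^3/66 + 414*v^2/11, -64*u^2/11 + u*v^2 - 192*u*v/11 + 95*v^3/66 - 144*v^2/11}; counting standard monomials gives mu = 7. Corank 2; j^3 = (2*u + 3*v)^3 is a perfect cube, so E-series; the 4-jet and mu = 7 give E_7.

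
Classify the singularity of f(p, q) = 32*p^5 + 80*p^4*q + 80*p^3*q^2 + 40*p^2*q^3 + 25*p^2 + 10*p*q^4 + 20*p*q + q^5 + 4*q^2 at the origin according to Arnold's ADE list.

The Hessian of f at 0 has rank 1. Corank 1: A-series; mu = 4 gives A_4.

A_{4}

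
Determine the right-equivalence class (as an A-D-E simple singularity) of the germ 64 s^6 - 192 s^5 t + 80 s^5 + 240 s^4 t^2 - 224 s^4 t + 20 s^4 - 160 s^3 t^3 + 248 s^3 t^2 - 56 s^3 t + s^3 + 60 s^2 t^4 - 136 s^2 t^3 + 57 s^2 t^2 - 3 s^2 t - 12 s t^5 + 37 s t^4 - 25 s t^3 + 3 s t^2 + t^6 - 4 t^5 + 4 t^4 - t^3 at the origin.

The Hessian of f at 0 has rank 0. Corank 2; j^3 = (s - t)^3 is a perfect cube, so E-series; the 4-jet and mu = 7 give E_7.

E7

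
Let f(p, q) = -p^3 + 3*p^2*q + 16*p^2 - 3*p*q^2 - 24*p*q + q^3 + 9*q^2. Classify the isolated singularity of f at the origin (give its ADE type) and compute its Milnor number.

The Hessian of f at 0 is [[32, -24], [-24, 18]] with rank 1, so corank 1. A Groebner basis of the Jacobian ideal J(f) in C{p,q} is {q^2, p - 3*q/4}; counting standard monomials gives mu = 2. Corank 1: A-series; mu = 2 gives A_2.

Type A_{2}, Milnor number mu = 2.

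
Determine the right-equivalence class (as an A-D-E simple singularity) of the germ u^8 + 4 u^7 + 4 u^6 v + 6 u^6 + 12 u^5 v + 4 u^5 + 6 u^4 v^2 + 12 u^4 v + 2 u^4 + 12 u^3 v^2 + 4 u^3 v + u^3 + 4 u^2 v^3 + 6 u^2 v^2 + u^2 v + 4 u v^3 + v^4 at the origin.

D_5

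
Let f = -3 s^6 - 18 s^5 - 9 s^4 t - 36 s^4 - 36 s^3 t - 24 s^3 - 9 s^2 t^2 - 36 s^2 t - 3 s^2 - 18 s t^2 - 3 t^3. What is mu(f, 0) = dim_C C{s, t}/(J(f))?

The Hessian of f at 0 has rank 1. Corank 1: A-series; mu = 2 gives A_2.

2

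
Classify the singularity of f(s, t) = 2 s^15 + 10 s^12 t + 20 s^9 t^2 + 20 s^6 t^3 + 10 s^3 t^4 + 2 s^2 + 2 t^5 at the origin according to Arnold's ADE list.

A4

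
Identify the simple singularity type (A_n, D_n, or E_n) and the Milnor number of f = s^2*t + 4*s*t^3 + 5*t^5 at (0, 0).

Type D_6, Milnor number mu = 6.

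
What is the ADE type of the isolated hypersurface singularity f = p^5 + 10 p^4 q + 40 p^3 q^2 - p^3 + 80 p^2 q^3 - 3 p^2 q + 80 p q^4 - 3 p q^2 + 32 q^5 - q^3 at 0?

The Hessian of f at 0 has rank 0. Corank 2; j^3 = -(p + q)^3 is a perfect cube, so E-series; the 5-jet and mu = 8 give E_8.

E8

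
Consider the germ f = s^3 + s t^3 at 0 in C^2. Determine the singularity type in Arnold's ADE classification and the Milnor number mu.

The Hessian of f at 0 has rank 0. Corank 2; j^3 = s^3 is a perfect cube, so E-series; the 4-jet and mu = 7 give E_7.

Type E_7, Milnor number mu = 7.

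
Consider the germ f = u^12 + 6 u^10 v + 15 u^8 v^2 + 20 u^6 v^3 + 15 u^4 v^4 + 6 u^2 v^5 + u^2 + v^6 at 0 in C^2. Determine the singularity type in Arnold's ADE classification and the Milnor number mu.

Type A_5, Milnor number mu = 5.

The Hessian of f at 0 is [[2, 0], [0, 0]] with rank 1, so corank 1. A Groebner basis of the Jacobian ideal J(f) in C{u,v} is {v^5, u}; counting standard monomials gives mu = 5. Corank 1: A-series; mu = 5 gives A_5.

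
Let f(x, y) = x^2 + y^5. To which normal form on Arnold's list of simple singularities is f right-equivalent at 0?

A4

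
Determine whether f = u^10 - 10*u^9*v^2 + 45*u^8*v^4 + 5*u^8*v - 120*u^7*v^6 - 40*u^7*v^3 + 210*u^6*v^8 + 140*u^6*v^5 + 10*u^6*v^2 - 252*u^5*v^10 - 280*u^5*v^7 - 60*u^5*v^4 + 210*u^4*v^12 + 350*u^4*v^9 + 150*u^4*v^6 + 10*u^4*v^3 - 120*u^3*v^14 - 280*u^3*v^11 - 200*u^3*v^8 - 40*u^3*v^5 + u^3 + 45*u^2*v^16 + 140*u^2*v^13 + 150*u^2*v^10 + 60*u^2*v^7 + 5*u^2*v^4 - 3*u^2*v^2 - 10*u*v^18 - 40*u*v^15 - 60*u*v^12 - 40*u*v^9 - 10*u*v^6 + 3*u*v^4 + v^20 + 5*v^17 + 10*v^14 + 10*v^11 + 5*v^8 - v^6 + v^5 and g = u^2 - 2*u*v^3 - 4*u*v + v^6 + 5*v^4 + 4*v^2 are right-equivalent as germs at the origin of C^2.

The Hessian of f at 0 has rank 0. Corank 2; j^3 = u^3 is a perfect cube, so E-series; the 5-jet and mu = 8 give E_8. The Hessian of g at 0 has rank 1. Corank 1: A-series; mu = 3 gives A_3. f is E_8 but g is A_3, hence not right-equivalent.

No.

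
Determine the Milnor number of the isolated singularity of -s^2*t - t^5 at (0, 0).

6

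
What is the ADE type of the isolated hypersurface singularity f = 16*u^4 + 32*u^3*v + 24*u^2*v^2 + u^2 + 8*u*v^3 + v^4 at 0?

The Hessian of f at 0 has rank 1. Corank 1: A-series; mu = 3 gives A_3.

A_{3}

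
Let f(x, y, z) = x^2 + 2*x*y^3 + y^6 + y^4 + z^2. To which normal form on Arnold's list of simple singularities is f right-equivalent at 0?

A_3

The Hessian of f at 0 has rank 2. Corank 1: A-series; mu = 3 gives A_3.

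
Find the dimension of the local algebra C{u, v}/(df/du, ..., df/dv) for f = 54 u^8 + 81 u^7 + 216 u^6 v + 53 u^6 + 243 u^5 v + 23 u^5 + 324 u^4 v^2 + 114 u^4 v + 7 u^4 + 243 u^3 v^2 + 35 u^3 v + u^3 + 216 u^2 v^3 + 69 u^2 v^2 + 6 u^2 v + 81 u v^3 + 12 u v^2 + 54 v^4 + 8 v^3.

7

The Hessian of f at 0 has rank 0. Corank 2; j^3 = (u + 2*v)^3 is a perfect cube, so E-series; the 4-jet and mu = 7 give E_7.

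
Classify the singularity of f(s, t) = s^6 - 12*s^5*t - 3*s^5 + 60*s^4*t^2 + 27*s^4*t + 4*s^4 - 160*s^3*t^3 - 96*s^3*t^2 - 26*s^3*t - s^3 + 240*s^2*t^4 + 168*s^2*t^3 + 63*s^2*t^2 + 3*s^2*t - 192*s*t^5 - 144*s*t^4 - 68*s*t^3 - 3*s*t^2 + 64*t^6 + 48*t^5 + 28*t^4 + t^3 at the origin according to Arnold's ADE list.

E6

The Hessian of f at 0 has rank 0. Corank 2; j^3 = -(s - t)^3 is a perfect cube, so E-series; the 4-jet and mu = 6 give E_6.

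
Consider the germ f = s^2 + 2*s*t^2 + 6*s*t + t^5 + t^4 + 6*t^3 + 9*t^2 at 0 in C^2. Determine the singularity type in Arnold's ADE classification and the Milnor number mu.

Type A_4, Milnor number mu = 4.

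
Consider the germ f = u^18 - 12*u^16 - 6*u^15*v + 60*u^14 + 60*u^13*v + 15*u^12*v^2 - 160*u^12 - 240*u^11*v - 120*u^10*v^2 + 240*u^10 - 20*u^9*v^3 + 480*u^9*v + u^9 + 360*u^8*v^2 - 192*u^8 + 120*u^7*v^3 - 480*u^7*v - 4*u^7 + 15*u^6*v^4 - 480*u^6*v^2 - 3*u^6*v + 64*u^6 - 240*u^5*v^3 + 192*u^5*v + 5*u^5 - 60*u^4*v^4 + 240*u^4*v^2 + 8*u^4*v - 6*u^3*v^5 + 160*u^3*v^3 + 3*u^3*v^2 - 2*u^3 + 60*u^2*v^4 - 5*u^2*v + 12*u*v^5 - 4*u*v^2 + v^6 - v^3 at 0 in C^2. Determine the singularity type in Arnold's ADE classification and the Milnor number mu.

The Hessian of f at 0 has rank 0. Corank 2; j^3 = -(u + v)^2*(2*u + v) has shape L^2 M (L != M), so D-series; mu = 7 gives D_7.

Type D_{7}, Milnor number mu = 7.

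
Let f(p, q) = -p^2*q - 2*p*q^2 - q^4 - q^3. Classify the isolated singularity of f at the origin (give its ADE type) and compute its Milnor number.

The Hessian of f at 0 has rank 0. Corank 2; j^3 = -q*(p + q)^2 has shape L^2 M (L != M), so D-series; mu = 5 gives D_5.

Type D_{5}, Milnor number mu = 5.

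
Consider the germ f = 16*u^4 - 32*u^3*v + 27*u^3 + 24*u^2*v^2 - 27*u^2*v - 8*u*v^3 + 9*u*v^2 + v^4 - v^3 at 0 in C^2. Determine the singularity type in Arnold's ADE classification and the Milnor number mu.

Type E_{6}, Milnor number mu = 6.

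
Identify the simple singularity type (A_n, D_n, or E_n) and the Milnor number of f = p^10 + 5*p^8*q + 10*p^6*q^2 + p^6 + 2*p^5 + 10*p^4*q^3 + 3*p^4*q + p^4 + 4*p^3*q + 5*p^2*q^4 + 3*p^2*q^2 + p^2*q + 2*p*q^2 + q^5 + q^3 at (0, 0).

Type D_{6}, Milnor number mu = 6.

The Hessian of f at 0 has rank 0. Corank 2; j^3 = q*(p + q)^2 has shape L^2 M (L != M), so D-series; mu = 6 gives D_6.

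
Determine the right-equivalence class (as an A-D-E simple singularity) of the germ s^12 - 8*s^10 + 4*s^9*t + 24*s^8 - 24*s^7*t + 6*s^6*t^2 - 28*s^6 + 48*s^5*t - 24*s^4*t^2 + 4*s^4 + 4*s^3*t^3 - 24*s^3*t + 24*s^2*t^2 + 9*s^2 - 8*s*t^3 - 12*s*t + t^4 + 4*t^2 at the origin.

A_3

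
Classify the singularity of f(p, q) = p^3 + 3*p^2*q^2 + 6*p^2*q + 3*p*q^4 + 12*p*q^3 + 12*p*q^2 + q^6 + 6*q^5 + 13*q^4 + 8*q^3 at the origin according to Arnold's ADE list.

E_6

The Hessian of f at 0 has rank 0. Corank 2; j^3 = (p + 2*q)^3 is a perfect cube, so E-series; the 4-jet and mu = 6 give E_6.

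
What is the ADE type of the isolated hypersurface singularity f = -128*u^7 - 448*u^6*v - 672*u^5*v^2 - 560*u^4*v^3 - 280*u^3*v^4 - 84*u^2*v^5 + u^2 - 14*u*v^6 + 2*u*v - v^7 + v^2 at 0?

A6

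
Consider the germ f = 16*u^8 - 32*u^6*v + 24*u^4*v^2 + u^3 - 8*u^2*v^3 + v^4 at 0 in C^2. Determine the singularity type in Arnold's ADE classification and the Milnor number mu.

The Hessian of f at 0 is [[0, 0], [0, 0]] with rank 0, so corank 2. A Groebner basis of the Jacobian ideal J(f) in C{u,v} is {v^3, u^2}; counting standard monomials gives mu = 6. Corank 2; j^3 = u^3 is a perfect cube, so E-series; the 4-jet and mu = 6 give E_6.

Type E_6, Milnor number mu = 6.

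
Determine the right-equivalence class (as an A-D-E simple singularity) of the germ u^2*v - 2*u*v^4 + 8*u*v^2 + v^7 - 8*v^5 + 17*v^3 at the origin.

D_{4}

The Hessian of f at 0 has rank 0. Corank 2; j^3 = v*(u^2 + 8*u*v + 17*v^2) splits into three distinct lines over C (the quadratic factor has nonzero discriminant), so D_4.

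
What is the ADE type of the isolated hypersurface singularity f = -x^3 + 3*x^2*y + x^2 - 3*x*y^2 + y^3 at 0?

A2

The Hessian of f at 0 has rank 1. Corank 1: A-series; mu = 2 gives A_2.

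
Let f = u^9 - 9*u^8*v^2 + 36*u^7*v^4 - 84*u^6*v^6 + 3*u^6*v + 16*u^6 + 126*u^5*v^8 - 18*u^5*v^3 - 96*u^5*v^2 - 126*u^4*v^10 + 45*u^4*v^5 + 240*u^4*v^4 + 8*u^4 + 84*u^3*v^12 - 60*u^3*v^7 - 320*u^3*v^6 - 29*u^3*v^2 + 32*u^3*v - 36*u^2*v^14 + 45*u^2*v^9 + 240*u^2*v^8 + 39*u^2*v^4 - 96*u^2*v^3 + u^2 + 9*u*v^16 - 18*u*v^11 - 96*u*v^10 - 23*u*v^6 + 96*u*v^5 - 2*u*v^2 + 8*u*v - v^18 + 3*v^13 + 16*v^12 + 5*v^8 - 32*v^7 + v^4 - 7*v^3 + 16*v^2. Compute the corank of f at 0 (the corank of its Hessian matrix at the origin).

The Hessian at 0 is [[2, 8], [8, 32]] of rank 1; hence corank 1.

1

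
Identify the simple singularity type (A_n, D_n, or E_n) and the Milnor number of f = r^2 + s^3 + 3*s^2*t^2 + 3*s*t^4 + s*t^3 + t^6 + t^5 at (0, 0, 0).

Type E7, Milnor number mu = 7.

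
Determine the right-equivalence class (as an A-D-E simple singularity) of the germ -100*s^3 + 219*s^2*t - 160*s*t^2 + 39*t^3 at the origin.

The Hessian of f at 0 is [[0, 0], [0, 0]] with rank 0, so corank 2. A Groebner basis of the Jacobian ideal J(f) in C{s,t} is {t^3, s^2 - 23*t^2/39, s*t - 10*t^2/13}; counting standard monomials gives mu = 4. Corank 2; j^3 = -(4*s - 3*t)*(25*s^2 - 36*s*t + 13*t^2) splits into three distinct lines over C (the quadratic factor has nonzero discriminant), so D_4.

D4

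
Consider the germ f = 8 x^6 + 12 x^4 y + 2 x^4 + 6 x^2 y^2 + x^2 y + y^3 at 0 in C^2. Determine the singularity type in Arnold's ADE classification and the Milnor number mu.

Type D4, Milnor number mu = 4.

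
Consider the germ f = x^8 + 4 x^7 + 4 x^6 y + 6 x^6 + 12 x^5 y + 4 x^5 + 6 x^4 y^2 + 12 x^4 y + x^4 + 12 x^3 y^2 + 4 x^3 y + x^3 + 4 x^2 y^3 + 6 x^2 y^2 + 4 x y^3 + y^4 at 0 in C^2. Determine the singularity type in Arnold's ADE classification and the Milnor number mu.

Type E6, Milnor number mu = 6.

The Hessian of f at 0 has rank 0. Corank 2; j^3 = x^3 is a perfect cube, so E-series; the 4-jet and mu = 6 give E_6.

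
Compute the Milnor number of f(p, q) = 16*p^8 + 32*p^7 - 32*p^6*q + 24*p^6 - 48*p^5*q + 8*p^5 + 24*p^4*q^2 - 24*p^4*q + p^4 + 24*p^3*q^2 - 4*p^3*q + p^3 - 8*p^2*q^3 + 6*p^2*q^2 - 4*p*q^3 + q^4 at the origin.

6

The Hessian of f at 0 has rank 0. Corank 2; j^3 = p^3 is a perfect cube, so E-series; the 4-jet and mu = 6 give E_6.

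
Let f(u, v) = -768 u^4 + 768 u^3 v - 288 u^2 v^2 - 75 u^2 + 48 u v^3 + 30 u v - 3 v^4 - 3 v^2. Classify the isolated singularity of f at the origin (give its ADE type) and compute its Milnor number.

Type A3, Milnor number mu = 3.

The Hessian of f at 0 has rank 1. Corank 1: A-series; mu = 3 gives A_3.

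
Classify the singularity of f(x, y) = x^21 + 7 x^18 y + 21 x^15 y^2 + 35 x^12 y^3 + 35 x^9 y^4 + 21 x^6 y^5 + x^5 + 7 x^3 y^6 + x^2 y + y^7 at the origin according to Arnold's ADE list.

D_8

The Hessian of f at 0 is [[0, 0], [0, 0]] with rank 0, so corank 2. A Groebner basis of the Jacobian ideal J(f) in C{x,y} is {x^2/7 + y^6, x^3, x*y}; counting standard monomials gives mu = 8. Corank 2; j^3 = x^2*y has shape L^2 M (L != M), so D-series; mu = 8 gives D_8.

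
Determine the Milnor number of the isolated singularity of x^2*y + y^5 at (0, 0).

6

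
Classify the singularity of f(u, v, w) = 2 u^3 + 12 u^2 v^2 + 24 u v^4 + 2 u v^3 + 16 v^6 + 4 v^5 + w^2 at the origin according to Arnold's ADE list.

The Hessian of f at 0 has rank 1. Corank 2; j^3 = 2*u^3 is a perfect cube, so E-series; the 4-jet and mu = 7 give E_7.

E_7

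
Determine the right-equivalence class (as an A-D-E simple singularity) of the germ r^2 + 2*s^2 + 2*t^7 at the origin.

The Hessian of f at 0 is [[4, 0, 0], [0, 0, 0], [0, 0, 2]] with rank 2, so corank 1. A Groebner basis of the Jacobian ideal J(f) in C{s,t,r} is {t^6, s, r}; counting standard monomials gives mu = 6. Corank 1: A-series; mu = 6 gives A_6.

A_{6}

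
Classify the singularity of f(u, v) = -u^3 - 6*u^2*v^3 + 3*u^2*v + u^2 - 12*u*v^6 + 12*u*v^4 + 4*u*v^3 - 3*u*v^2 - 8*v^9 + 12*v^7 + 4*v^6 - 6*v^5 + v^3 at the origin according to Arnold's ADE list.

A2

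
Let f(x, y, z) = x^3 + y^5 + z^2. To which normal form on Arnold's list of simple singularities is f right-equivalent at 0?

E8

The Hessian of f at 0 has rank 1. Corank 2; j^3 = x^3 is a perfect cube, so E-series; the 5-jet and mu = 8 give E_8.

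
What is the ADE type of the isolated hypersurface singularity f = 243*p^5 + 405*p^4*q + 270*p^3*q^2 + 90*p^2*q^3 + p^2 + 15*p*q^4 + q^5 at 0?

The Hessian of f at 0 has rank 1. Corank 1: A-series; mu = 4 gives A_4.

A_4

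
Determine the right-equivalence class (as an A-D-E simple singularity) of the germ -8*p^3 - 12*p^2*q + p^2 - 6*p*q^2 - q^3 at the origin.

The Hessian of f at 0 is [[2, 0], [0, 0]] with rank 1, so corank 1. A Groebner basis of the Jacobian ideal J(f) in C{p,q} is {q^2, p}; counting standard monomials gives mu = 2. Corank 1: A-series; mu = 2 gives A_2.

A_{2}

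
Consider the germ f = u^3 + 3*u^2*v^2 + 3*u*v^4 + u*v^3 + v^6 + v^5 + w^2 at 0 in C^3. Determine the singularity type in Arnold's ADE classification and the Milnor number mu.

Type E_{7}, Milnor number mu = 7.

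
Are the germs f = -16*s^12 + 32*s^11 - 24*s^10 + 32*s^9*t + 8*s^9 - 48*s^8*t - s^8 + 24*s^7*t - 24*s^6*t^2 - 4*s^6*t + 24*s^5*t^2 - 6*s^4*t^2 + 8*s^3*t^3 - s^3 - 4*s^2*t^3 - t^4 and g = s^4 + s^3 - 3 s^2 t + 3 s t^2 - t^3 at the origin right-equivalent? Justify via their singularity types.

The Hessian of f at 0 is [[0, 0], [0, 0]] with rank 0, so corank 2. A Groebner basis of the Jacobian ideal J(f) in C{s,t} is {t^3, s^2}; counting standard monomials gives mu = 6. Corank 2; j^3 = -s^3 is a perfect cube, so E-series; the 4-jet and mu = 6 give E_6. The Hessian of g at 0 is [[0, 0], [0, 0]] with rank 0, so corank 2. A Groebner basis of the Jacobian ideal J(g) in C{s,t} is {t^4, s*t^2 - 2*t^3/3, s^2 - 2*s*t + t^2}; counting standard monomials gives mu = 6. Corank 2; j^3 = (s - t)^3 is a perfect cube, so E-series; the 4-jet and mu = 6 give E_6. Both have type E_6, hence right-equivalent.

Yes.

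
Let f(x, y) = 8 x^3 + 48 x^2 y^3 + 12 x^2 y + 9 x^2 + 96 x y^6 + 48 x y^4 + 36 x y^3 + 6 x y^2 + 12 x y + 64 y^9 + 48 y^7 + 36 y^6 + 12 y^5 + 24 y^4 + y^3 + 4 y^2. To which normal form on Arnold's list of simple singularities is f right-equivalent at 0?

A_2

The Hessian of f at 0 is [[18, 12], [12, 8]] with rank 1, so corank 1. A Groebner basis of the Jacobian ideal J(f) in C{x,y} is {y^2, x + 2*y/3}; counting standard monomials gives mu = 2. Corank 1: A-series; mu = 2 gives A_2.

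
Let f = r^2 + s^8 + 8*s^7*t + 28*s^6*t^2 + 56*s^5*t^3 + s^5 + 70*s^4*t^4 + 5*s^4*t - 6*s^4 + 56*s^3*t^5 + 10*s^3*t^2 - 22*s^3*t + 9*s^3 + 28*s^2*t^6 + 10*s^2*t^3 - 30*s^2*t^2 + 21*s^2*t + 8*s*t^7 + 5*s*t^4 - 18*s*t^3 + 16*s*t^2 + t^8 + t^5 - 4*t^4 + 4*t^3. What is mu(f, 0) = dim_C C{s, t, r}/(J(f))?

The Hessian of f at 0 is [[0, 0, 0], [0, 0, 0], [0, 0, 2]] with rank 1, so corank 2. A Groebner basis of the Jacobian ideal J(f) in C{s,t,r} is {s^2*t^2 + 2695*s^2*t/4 - 1701*s^2 + 2149*s*t^2/2 - 11325*s*t/4 + 1751*t^3/4 - 2263*t^2/2, -6253*s^2*t/8 + 1944*s^2 + s*t^3 - 4957*s*t^2/4 + 25887*s*t/8 - 4021*t^3/8 + 5173*t^2/4, 1779*s^2*t/2 - 2187*s^2 + 1401*s*t^2 - 7281*s*t/2 + t^4 + 1131*t^3/2 - 1455*t^2, s^3 + 3*s^2*t - 3*s^2 + 3*s*t^2 - 5*s*t + t^3 - 2*t^2, r}; counting standard monomials gives mu = 9. Corank 2; j^3 = (s + t)*(3*s + 2*t)^2 has shape L^2 M (L != M), so D-series; mu = 9 gives D_9.

9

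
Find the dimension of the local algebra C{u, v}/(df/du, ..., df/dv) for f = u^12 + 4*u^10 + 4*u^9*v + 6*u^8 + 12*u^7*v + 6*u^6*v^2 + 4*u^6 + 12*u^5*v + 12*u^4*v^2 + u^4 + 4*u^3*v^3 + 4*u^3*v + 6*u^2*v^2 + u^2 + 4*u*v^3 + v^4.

The Hessian of f at 0 has rank 1. Corank 1: A-series; mu = 3 gives A_3.

3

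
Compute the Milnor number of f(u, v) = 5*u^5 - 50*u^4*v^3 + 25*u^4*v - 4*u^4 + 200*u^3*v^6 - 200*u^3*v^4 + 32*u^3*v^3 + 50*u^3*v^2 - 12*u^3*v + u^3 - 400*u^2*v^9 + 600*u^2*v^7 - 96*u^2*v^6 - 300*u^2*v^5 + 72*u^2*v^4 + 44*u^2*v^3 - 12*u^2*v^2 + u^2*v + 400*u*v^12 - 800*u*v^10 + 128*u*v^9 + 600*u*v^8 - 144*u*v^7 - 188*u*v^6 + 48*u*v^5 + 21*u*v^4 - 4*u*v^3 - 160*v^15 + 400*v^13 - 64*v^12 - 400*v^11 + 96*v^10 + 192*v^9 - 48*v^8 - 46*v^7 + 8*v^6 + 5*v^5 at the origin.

The Hessian of f at 0 has rank 0. Corank 2; j^3 = u^2*(u + v) has shape L^2 M (L != M), so D-series; mu = 6 gives D_6.

6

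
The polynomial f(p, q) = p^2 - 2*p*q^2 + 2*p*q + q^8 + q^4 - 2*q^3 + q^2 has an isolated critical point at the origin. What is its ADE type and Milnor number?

The Hessian of f at 0 has rank 1. Corank 1: A-series; mu = 7 gives A_7.

Type A7, Milnor number mu = 7.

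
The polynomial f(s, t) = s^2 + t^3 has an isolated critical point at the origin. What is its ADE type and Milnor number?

Type A_2, Milnor number mu = 2.

The Hessian of f at 0 is [[2, 0], [0, 0]] with rank 1, so corank 1. A Groebner basis of the Jacobian ideal J(f) in C{s,t} is {t^2, s}; counting standard monomials gives mu = 2. Corank 1: A-series; mu = 2 gives A_2.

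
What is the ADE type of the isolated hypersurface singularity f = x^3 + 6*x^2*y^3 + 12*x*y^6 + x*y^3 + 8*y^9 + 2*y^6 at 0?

The Hessian of f at 0 is [[0, 0], [0, 0]] with rank 0, so corank 2. A Groebner basis of the Jacobian ideal J(f) in C{x,y} is {x^3, x*y^2, 3*x^2 + y^3}; counting standard monomials gives mu = 7. Corank 2; j^3 = x^3 is a perfect cube, so E-series; the 4-jet and mu = 7 give E_7.

E_7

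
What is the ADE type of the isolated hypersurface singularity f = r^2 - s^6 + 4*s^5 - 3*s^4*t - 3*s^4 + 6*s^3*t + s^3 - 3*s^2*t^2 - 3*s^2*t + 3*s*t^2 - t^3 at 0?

The Hessian of f at 0 has rank 1. Corank 2; j^3 = (s - t)^3 is a perfect cube, so E-series; the 5-jet and mu = 8 give E_8.

E_{8}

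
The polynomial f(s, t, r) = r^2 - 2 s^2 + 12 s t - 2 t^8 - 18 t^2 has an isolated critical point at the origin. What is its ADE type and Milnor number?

Type A_7, Milnor number mu = 7.

The Hessian of f at 0 has rank 2. Corank 1: A-series; mu = 7 gives A_7.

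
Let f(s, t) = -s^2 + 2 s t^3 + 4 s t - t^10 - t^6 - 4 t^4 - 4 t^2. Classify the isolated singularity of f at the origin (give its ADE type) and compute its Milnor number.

Type A9, Milnor number mu = 9.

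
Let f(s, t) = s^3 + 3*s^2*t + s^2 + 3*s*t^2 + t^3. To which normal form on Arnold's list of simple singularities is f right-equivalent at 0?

A_2

The Hessian of f at 0 has rank 1. Corank 1: A-series; mu = 2 gives A_2.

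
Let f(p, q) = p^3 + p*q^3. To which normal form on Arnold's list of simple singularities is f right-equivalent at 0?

E_{7}

The Hessian of f at 0 is [[0, 0], [0, 0]] with rank 0, so corank 2. A Groebner basis of the Jacobian ideal J(f) in C{p,q} is {p^3, p*q^2, 3*p^2 + q^3}; counting standard monomials gives mu = 7. Corank 2; j^3 = p^3 is a perfect cube, so E-series; the 4-jet and mu = 7 give E_7.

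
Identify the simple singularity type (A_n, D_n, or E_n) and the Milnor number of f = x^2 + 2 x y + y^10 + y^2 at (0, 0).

Type A_{9}, Milnor number mu = 9.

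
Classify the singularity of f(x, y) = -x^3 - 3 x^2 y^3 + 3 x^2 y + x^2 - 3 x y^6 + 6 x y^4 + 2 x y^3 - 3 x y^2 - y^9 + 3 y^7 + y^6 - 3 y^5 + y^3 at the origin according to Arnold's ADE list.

A_2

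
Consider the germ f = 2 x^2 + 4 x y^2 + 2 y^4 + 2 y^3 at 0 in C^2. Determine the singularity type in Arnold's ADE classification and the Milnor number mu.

The Hessian of f at 0 has rank 1. Corank 1: A-series; mu = 2 gives A_2.

Type A_{2}, Milnor number mu = 2.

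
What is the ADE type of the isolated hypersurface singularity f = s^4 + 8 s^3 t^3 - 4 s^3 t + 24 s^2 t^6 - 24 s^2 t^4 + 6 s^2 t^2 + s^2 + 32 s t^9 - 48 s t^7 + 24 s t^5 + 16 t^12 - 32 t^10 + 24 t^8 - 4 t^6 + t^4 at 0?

A3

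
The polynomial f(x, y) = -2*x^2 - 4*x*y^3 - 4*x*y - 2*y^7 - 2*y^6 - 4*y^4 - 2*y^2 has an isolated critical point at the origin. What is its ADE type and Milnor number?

The Hessian of f at 0 has rank 1. Corank 1: A-series; mu = 6 gives A_6.

Type A_6, Milnor number mu = 6.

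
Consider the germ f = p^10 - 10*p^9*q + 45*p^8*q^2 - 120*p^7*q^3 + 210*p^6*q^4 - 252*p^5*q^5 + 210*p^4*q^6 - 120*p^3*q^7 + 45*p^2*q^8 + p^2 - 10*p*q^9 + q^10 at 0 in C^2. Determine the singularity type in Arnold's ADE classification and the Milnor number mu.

The Hessian of f at 0 is [[2, 0], [0, 0]] with rank 1, so corank 1. A Groebner basis of the Jacobian ideal J(f) in C{p,q} is {q^9, p}; counting standard monomials gives mu = 9. Corank 1: A-series; mu = 9 gives A_9.

Type A9, Milnor number mu = 9.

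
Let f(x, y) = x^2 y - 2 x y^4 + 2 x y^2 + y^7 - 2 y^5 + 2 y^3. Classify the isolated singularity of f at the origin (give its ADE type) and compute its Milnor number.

Type D4, Milnor number mu = 4.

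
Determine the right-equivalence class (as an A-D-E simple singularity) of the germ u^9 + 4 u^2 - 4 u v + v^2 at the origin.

A_{8}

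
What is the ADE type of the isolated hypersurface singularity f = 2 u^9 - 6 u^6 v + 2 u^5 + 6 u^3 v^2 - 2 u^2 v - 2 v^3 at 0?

The Hessian of f at 0 has rank 0. Corank 2; j^3 = -2*v*(u^2 + v^2) splits into three distinct lines over C (the quadratic factor has nonzero discriminant), so D_4.

D_{4}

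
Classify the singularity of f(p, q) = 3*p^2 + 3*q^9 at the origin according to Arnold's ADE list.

A_{8}

The Hessian of f at 0 has rank 1. Corank 1: A-series; mu = 8 gives A_8.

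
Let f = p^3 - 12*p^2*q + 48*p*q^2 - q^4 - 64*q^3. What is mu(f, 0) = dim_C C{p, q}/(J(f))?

6

The Hessian of f at 0 is [[0, 0], [0, 0]] with rank 0, so corank 2. A Groebner basis of the Jacobian ideal J(f) in C{p,q} is {q^3, p^2 - 8*p*q + 16*q^2}; counting standard monomials gives mu = 6. Corank 2; j^3 = (p - 4*q)^3 is a perfect cube, so E-series; the 4-jet and mu = 6 give E_6.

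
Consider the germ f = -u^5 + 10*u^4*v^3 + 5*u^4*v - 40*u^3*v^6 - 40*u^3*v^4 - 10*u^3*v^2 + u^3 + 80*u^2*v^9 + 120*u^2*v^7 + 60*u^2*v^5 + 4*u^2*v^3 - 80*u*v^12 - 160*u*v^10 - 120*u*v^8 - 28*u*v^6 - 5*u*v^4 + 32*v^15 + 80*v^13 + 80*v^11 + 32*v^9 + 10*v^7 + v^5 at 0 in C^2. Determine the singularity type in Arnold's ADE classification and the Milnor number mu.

The Hessian of f at 0 is [[0, 0], [0, 0]] with rank 0, so corank 2. A Groebner basis of the Jacobian ideal J(f) in C{u,v} is {-u^2/4 + u*v^3, -u^2 + v^4, u^3, u^2*v}; counting standard monomials gives mu = 8. Corank 2; j^3 = u^3 is a perfect cube, so E-series; the 5-jet and mu = 8 give E_8.

Type E_{8}, Milnor number mu = 8.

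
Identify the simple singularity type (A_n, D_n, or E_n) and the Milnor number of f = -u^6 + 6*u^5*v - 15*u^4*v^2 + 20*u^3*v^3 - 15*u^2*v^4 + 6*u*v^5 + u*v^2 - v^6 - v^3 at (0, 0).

Type D_7, Milnor number mu = 7.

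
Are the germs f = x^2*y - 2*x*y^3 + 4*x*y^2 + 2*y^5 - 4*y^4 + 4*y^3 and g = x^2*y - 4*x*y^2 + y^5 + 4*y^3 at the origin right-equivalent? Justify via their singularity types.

Yes.

The Hessian of f at 0 has rank 0. Corank 2; j^3 = y*(x + 2*y)^2 has shape L^2 M (L != M), so D-series; mu = 6 gives D_6. The Hessian of g at 0 has rank 0. Corank 2; j^3 = y*(x - 2*y)^2 has shape L^2 M (L != M), so D-series; mu = 6 gives D_6. Both have type D_6, hence right-equivalent.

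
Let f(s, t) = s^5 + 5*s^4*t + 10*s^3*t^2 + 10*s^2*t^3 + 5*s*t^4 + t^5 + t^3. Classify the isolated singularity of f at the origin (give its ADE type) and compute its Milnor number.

The Hessian of f at 0 is [[0, 0], [0, 0]] with rank 0, so corank 2. A Groebner basis of the Jacobian ideal J(f) in C{s,t} is {s^4 + 4*s^3*t, t^2}; counting standard monomials gives mu = 8. Corank 2; j^3 = t^3 is a perfect cube, so E-series; the 5-jet and mu = 8 give E_8.

Type E_{8}, Milnor number mu = 8.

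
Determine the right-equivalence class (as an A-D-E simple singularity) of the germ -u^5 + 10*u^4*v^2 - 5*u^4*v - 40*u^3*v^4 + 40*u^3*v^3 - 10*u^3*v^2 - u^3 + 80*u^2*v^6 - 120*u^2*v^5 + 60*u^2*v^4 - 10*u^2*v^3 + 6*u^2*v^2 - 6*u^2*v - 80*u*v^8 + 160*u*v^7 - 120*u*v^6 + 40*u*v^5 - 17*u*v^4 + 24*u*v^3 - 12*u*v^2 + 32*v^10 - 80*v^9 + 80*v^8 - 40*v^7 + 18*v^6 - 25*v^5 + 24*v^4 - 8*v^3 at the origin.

The Hessian of f at 0 has rank 0. Corank 2; j^3 = -(u + 2*v)^3 is a perfect cube, so E-series; the 5-jet and mu = 8 give E_8.

E_{8}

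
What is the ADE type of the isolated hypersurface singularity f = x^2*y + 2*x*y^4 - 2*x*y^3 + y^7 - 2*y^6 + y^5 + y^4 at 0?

The Hessian of f at 0 has rank 0. Corank 2; j^3 = x^2*y has shape L^2 M (L != M), so D-series; mu = 5 gives D_5.

D5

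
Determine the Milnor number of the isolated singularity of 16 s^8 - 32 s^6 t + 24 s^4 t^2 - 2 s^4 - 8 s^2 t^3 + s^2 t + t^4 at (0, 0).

5

The Hessian of f at 0 has rank 0. Corank 2; j^3 = s^2*t has shape L^2 M (L != M), so D-series; mu = 5 gives D_5.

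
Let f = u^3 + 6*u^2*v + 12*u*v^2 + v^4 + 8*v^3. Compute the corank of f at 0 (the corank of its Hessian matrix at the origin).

2

Hessian at 0 has rank 0.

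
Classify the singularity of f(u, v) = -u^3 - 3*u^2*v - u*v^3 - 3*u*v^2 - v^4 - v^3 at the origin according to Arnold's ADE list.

E_7

The Hessian of f at 0 is [[0, 0], [0, 0]] with rank 0, so corank 2. A Groebner basis of the Jacobian ideal J(f) in C{u,v} is {u^3 + 3*u^2*v + 6*u^2 + 12*u*v + 6*v^2, -3*u^2 + u*v^2 - 6*u*v - 3*v^2, 3*u^2 + 6*u*v + v^3 + 3*v^2}; counting standard monomials gives mu = 7. Corank 2; j^3 = -(u + v)^3 is a perfect cube, so E-series; the 4-jet and mu = 7 give E_7.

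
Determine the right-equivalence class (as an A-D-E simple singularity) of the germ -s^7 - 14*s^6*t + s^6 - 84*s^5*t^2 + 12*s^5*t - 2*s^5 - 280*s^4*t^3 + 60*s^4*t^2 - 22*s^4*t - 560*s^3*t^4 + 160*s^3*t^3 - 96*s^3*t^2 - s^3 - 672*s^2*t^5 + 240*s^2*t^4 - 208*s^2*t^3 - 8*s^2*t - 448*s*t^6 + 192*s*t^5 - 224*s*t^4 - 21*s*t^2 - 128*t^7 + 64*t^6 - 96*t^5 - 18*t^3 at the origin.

The Hessian of f at 0 is [[0, 0], [0, 0]] with rank 0, so corank 2. A Groebner basis of the Jacobian ideal J(f) in C{s,t} is {s^2 + 5*s*t + t^4 + 6*t^2, s^3 + 9*s^2/2 + 27*s*t + 27*t^3 + 81*t^2/2, s^2*t - s^2 - 6*s*t - 9*t^3 - 9*t^2, s^2/6 + s*t^2 + s*t + 3*t^3 + 3*t^2/2}; counting standard monomials gives mu = 7. Corank 2; j^3 = -(s + 2*t)*(s + 3*t)^2 has shape L^2 M (L != M), so D-series; mu = 7 gives D_7.

D_{7}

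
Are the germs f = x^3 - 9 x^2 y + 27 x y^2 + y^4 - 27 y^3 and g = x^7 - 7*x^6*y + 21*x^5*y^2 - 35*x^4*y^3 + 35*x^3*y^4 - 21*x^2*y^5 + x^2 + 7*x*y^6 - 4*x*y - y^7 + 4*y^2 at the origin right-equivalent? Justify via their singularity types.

No.

The Hessian of f at 0 is [[0, 0], [0, 0]] with rank 0, so corank 2. A Groebner basis of the Jacobian ideal J(f) in C{x,y} is {y^3, x^2 - 6*x*y + 9*y^2}; counting standard monomials gives mu = 6. Corank 2; j^3 = (x - 3*y)^3 is a perfect cube, so E-series; the 4-jet and mu = 6 give E_6. The Hessian of g at 0 is [[2, -4], [-4, 8]] with rank 1, so corank 1. A Groebner basis of the Jacobian ideal J(g) in C{x,y} is {y^6, x - 2*y}; counting standard monomials gives mu = 6. Corank 1: A-series; mu = 6 gives A_6. f is E_6 but g is A_6, hence not right-equivalent.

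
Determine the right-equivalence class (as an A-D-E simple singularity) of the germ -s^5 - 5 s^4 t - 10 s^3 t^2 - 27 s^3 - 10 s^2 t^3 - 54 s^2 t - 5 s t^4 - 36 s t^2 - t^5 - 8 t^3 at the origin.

The Hessian of f at 0 has rank 0. Corank 2; j^3 = -(3*s + 2*t)^3 is a perfect cube, so E-series; the 5-jet and mu = 8 give E_8.

E8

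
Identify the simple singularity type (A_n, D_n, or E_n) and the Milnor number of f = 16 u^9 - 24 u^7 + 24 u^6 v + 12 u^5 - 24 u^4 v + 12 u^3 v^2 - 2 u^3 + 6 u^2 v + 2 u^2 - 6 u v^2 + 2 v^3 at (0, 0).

Type A2, Milnor number mu = 2.

The Hessian of f at 0 is [[4, 0], [0, 0]] with rank 1, so corank 1. A Groebner basis of the Jacobian ideal J(f) in C{u,v} is {v^2, u}; counting standard monomials gives mu = 2. Corank 1: A-series; mu = 2 gives A_2.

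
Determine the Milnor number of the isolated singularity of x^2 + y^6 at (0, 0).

The Hessian of f at 0 is [[2, 0], [0, 0]] with rank 1, so corank 1. A Groebner basis of the Jacobian ideal J(f) in C{x,y} is {y^5, x}; counting standard monomials gives mu = 5. Corank 1: A-series; mu = 5 gives A_5.

5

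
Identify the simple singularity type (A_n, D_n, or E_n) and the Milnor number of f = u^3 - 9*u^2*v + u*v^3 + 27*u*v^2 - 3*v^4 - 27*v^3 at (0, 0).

Type E_{7}, Milnor number mu = 7.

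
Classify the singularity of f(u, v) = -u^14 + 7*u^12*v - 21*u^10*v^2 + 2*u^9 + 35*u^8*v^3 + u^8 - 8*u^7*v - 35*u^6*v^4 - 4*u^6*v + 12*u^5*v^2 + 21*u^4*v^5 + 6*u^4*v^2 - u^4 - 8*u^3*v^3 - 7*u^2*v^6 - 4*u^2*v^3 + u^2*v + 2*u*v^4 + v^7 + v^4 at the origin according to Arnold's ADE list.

D5

The Hessian of f at 0 is [[0, 0], [0, 0]] with rank 0, so corank 2. A Groebner basis of the Jacobian ideal J(f) in C{u,v} is {u^3, u^2/4 + v^3, u*v}; counting standard monomials gives mu = 5. Corank 2; j^3 = u^2*v has shape L^2 M (L != M), so D-series; mu = 5 gives D_5.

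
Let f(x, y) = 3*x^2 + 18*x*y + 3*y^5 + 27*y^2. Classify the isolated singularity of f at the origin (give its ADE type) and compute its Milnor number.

Type A4, Milnor number mu = 4.

The Hessian of f at 0 is [[6, 18], [18, 54]] with rank 1, so corank 1. A Groebner basis of the Jacobian ideal J(f) in C{x,y} is {y^4, x + 3*y}; counting standard monomials gives mu = 4. Corank 1: A-series; mu = 4 gives A_4.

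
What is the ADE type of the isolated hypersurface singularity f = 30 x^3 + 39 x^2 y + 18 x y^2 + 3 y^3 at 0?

D_4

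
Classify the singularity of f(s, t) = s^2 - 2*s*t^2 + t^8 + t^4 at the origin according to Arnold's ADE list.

The Hessian of f at 0 has rank 1. Corank 1: A-series; mu = 7 gives A_7.

A_7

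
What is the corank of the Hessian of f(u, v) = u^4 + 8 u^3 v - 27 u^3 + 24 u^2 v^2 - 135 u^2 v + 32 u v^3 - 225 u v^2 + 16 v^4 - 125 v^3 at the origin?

2

The Hessian at 0 is [[0, 0], [0, 0]] of rank 0; hence corank 2.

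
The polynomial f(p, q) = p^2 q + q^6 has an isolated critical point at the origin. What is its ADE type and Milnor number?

Type D_{7}, Milnor number mu = 7.

The Hessian of f at 0 has rank 0. Corank 2; j^3 = p^2*q has shape L^2 M (L != M), so D-series; mu = 7 gives D_7.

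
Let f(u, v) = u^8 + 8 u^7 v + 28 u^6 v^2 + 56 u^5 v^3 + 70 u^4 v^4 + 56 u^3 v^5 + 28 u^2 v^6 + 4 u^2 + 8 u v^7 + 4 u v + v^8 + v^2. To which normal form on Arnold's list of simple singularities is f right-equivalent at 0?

The Hessian of f at 0 has rank 1. Corank 1: A-series; mu = 7 gives A_7.

A_{7}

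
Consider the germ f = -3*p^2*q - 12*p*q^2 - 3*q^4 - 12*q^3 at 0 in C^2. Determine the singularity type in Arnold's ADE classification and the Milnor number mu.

Type D_{5}, Milnor number mu = 5.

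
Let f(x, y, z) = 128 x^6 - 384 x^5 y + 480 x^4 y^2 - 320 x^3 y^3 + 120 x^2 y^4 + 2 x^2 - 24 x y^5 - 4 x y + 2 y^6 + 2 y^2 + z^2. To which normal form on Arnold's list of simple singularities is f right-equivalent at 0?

A_5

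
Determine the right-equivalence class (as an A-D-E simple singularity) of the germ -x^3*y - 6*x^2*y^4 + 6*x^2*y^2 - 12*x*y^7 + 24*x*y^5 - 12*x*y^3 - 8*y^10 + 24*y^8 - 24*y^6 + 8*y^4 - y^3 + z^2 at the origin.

E_7

The Hessian of f at 0 has rank 1. Corank 2; j^3 = -y^3 is a perfect cube, so E-series; the 4-jet and mu = 7 give E_7.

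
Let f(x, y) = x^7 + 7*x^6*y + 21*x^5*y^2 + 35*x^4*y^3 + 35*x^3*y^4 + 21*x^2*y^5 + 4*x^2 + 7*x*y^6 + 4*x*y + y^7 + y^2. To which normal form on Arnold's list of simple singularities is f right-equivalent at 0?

A_{6}

The Hessian of f at 0 has rank 1. Corank 1: A-series; mu = 6 gives A_6.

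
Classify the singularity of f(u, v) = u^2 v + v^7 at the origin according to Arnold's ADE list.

The Hessian of f at 0 is [[0, 0], [0, 0]] with rank 0, so corank 2. A Groebner basis of the Jacobian ideal J(f) in C{u,v} is {u^2/7 + v^6, u^3, u*v}; counting standard monomials gives mu = 8. Corank 2; j^3 = u^2*v has shape L^2 M (L != M), so D-series; mu = 8 gives D_8.

D_8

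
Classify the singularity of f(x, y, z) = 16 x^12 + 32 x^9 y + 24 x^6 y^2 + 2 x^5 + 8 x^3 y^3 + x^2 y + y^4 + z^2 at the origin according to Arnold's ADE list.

D5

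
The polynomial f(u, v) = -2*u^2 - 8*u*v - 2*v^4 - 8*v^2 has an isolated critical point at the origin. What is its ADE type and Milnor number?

The Hessian of f at 0 is [[-4, -8], [-8, -16]] with rank 1, so corank 1. A Groebner basis of the Jacobian ideal J(f) in C{u,v} is {v^3, u + 2*v}; counting standard monomials gives mu = 3. Corank 1: A-series; mu = 3 gives A_3.

Type A_{3}, Milnor number mu = 3.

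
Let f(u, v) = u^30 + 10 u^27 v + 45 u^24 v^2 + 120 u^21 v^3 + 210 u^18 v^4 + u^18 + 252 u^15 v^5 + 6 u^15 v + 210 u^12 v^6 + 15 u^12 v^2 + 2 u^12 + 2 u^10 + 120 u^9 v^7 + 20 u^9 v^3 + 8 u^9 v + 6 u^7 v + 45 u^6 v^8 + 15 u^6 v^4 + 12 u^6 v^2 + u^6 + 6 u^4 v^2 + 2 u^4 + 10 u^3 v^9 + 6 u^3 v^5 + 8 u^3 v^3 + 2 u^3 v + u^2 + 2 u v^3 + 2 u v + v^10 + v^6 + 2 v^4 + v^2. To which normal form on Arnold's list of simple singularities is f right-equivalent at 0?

A9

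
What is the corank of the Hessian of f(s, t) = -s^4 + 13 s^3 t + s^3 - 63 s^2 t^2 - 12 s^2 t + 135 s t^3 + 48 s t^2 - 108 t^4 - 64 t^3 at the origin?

2

Hessian at 0 has rank 0.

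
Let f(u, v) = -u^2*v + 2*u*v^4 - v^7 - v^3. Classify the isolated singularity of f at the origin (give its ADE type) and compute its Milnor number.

The Hessian of f at 0 is [[0, 0], [0, 0]] with rank 0, so corank 2. A Groebner basis of the Jacobian ideal J(f) in C{u,v} is {v^3, u^2 + 3*v^2, u*v}; counting standard monomials gives mu = 4. Corank 2; j^3 = -v*(u^2 + v^2) splits into three distinct lines over C (the quadratic factor has nonzero discriminant), so D_4.

Type D_4, Milnor number mu = 4.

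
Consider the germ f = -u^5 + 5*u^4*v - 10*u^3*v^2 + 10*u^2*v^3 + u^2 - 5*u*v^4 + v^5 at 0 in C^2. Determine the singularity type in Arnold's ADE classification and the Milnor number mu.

Type A_4, Milnor number mu = 4.

The Hessian of f at 0 has rank 1. Corank 1: A-series; mu = 4 gives A_4.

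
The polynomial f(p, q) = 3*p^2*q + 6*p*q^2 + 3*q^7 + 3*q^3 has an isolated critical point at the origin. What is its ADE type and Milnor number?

Type D_{8}, Milnor number mu = 8.

The Hessian of f at 0 has rank 0. Corank 2; j^3 = 3*q*(p + q)^2 has shape L^2 M (L != M), so D-series; mu = 8 gives D_8.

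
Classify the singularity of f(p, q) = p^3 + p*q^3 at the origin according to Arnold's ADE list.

The Hessian of f at 0 is [[0, 0], [0, 0]] with rank 0, so corank 2. A Groebner basis of the Jacobian ideal J(f) in C{p,q} is {p^3, p*q^2, 3*p^2 + q^3}; counting standard monomials gives mu = 7. Corank 2; j^3 = p^3 is a perfect cube, so E-series; the 4-jet and mu = 7 give E_7.

E_7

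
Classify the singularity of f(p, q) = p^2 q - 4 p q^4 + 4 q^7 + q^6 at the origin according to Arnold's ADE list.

The Hessian of f at 0 is [[0, 0], [0, 0]] with rank 0, so corank 2. A Groebner basis of the Jacobian ideal J(f) in C{p,q} is {-p*q/2 + q^4, p^3, p^2*q, p^2/3 + p*q^2}; counting standard monomials gives mu = 7. Corank 2; j^3 = p^2*q has shape L^2 M (L != M), so D-series; mu = 7 gives D_7.

D_7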